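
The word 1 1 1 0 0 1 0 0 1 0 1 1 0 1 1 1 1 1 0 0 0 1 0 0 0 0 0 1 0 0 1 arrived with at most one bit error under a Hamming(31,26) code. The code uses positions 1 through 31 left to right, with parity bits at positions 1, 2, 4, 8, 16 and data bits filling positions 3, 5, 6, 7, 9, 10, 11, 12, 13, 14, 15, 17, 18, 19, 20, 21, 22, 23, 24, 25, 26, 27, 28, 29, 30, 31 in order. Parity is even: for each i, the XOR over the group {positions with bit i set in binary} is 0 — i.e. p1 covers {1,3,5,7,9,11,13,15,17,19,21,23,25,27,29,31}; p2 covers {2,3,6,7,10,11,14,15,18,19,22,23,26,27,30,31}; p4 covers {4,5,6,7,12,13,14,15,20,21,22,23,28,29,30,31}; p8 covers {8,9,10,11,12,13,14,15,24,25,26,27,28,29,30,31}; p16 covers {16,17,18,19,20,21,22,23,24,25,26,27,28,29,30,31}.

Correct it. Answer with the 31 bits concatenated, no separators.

s1 (pos 1,3,5,7,9,11,13,15,17,19,21,23,25,27,29,31): 1⊕1⊕0⊕0⊕1⊕1⊕0⊕1⊕1⊕0⊕0⊕0⊕0⊕0⊕0⊕1 = 1
s2 (pos 2,3,6,7,10,11,14,15,18,19,22,23,26,27,30,31): 1⊕1⊕1⊕0⊕0⊕1⊕1⊕1⊕1⊕0⊕1⊕0⊕0⊕0⊕0⊕1 = 1
s4 (pos 4,5,6,7,12,13,14,15,20,21,22,23,28,29,30,31): 0⊕0⊕1⊕0⊕1⊕0⊕1⊕1⊕0⊕0⊕1⊕0⊕1⊕0⊕0⊕1 = 1
s8 (pos 8,9,10,11,12,13,14,15,24,25,26,27,28,29,30,31): 0⊕1⊕0⊕1⊕1⊕0⊕1⊕1⊕0⊕0⊕0⊕0⊕1⊕0⊕0⊕1 = 1
s16 (pos 16,17,18,19,20,21,22,23,24,25,26,27,28,29,30,31): 1⊕1⊕1⊕0⊕0⊕0⊕1⊕0⊕0⊕0⊕0⊕0⊕1⊕0⊕0⊕1 = 0
Syndrome s16…s1 = 01111 → error at position 15.
Flip position 15: 1110010010110111110001000001001 → 1110010010110101110001000001001

1110010010110101110001000001001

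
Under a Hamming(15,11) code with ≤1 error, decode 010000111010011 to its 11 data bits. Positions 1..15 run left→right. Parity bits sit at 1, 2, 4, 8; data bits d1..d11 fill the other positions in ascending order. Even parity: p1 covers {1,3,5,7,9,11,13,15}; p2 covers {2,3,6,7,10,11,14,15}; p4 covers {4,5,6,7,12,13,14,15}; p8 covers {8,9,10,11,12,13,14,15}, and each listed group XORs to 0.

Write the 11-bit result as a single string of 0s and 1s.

s1 (pos 1,3,5,7,9,11,13,15): 0⊕0⊕0⊕1⊕1⊕1⊕0⊕1 = 0
s2 (pos 2,3,6,7,10,11,14,15): 1⊕0⊕0⊕1⊕0⊕1⊕1⊕1 = 1
s4 (pos 4,5,6,7,12,13,14,15): 0⊕0⊕0⊕1⊕0⊕0⊕1⊕1 = 1
s8 (pos 8,9,10,11,12,13,14,15): 1⊕1⊕0⊕1⊕0⊕0⊕1⊕1 = 1
Syndrome s8…s1 = 1110 → error at position 14.
Flip position 14: 010000111010011 → 010000111010001
Read data bits from positions 3,5,6,7,9,10,11,12,13,14,15: 00011010001

00011010001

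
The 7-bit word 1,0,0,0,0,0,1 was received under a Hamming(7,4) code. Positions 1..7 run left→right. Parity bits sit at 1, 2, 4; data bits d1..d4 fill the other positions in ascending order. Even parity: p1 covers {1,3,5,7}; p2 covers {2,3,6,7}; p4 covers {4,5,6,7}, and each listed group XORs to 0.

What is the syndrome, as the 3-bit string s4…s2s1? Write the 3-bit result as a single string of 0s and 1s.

s1 (pos 1,3,5,7): 1⊕0⊕0⊕1 = 0
s2 (pos 2,3,6,7): 0⊕0⊕0⊕1 = 1
s4 (pos 4,5,6,7): 0⊕0⊕0⊕1 = 1
Syndrome s4…s1 = 110 → error at position 6.

110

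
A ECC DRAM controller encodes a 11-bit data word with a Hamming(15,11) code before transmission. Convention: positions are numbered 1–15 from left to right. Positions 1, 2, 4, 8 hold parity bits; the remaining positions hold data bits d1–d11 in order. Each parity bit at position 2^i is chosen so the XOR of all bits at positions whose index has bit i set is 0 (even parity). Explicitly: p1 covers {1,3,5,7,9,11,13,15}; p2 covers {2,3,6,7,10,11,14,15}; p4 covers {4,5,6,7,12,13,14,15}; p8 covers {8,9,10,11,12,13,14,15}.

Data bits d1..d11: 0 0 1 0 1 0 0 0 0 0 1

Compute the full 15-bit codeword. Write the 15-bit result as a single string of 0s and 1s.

000001001000001

Place data at non-parity positions: p1 p2 0 p4 0 1 0 p8 1 0 0 0 0 0 1
p1 (pos 1,3,5,7,9,11,13,15): XOR of data positions = 0⊕0⊕0⊕1⊕0⊕0⊕1 = 0
p2 (pos 2,3,6,7,10,11,14,15): XOR of data positions = 0⊕1⊕0⊕0⊕0⊕0⊕1 = 0
p4 (pos 4,5,6,7,12,13,14,15): XOR of data positions = 0⊕1⊕0⊕0⊕0⊕0⊕1 = 0
p8 (pos 8,9,10,11,12,13,14,15): XOR of data positions = 1⊕0⊕0⊕0⊕0⊕0⊕1 = 0
Codeword: 000001001000001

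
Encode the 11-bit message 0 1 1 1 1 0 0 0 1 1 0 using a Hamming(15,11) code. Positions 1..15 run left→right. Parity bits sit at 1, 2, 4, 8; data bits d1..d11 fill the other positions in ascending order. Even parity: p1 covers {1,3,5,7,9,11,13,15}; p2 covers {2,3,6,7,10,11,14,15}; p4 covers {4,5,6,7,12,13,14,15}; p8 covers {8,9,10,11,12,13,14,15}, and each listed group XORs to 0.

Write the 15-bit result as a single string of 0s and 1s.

Place data at non-parity positions: p1 p2 0 p4 1 1 1 p8 1 0 0 0 1 1 0
p1 (pos 1,3,5,7,9,11,13,15): XOR of data positions = 0⊕1⊕1⊕1⊕0⊕1⊕0 = 0
p2 (pos 2,3,6,7,10,11,14,15): XOR of data positions = 0⊕1⊕1⊕0⊕0⊕1⊕0 = 1
p4 (pos 4,5,6,7,12,13,14,15): XOR of data positions = 1⊕1⊕1⊕0⊕1⊕1⊕0 = 1
p8 (pos 8,9,10,11,12,13,14,15): XOR of data positions = 1⊕0⊕0⊕0⊕1⊕1⊕0 = 1
Codeword: 010111111000110

010111111000110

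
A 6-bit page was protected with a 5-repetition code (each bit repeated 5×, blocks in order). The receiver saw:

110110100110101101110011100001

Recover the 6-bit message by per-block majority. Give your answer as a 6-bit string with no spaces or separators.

Block 1 (11011): 4 ones → 1
Block 2 (01001): 2 ones → 0
Block 3 (10101): 3 ones → 1
Block 4 (10111): 4 ones → 1
Block 5 (00111): 3 ones → 1
Block 6 (00001): 1 one → 0

101110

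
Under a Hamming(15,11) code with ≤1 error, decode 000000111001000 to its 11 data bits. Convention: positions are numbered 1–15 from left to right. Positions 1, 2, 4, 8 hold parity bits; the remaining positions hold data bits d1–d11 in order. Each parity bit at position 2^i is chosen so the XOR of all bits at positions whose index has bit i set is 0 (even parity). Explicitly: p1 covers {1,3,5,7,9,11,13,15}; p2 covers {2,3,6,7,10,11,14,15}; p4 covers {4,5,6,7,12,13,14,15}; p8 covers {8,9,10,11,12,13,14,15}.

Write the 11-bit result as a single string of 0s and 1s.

s1 (pos 1,3,5,7,9,11,13,15): 0⊕0⊕0⊕1⊕1⊕0⊕0⊕0 = 0
s2 (pos 2,3,6,7,10,11,14,15): 0⊕0⊕0⊕1⊕0⊕0⊕0⊕0 = 1
s4 (pos 4,5,6,7,12,13,14,15): 0⊕0⊕0⊕1⊕1⊕0⊕0⊕0 = 0
s8 (pos 8,9,10,11,12,13,14,15): 1⊕1⊕0⊕0⊕1⊕0⊕0⊕0 = 1
Syndrome s8…s1 = 1010 → error at position 10.
Flip position 10: 000000111001000 → 000000111101000
Read data bits from positions 3,5,6,7,9,10,11,12,13,14,15: 00011101000

00011101000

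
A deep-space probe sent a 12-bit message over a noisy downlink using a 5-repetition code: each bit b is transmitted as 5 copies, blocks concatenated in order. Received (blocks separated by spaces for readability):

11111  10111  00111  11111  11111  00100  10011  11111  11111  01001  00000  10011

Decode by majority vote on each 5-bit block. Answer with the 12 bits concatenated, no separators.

111110111001

Block 1 (11111): 5 ones → 1
Block 2 (10111): 4 ones → 1
Block 3 (00111): 3 ones → 1
Block 4 (11111): 5 ones → 1
Block 5 (11111): 5 ones → 1
Block 6 (00100): 1 one → 0
Block 7 (10011): 3 ones → 1
Block 8 (11111): 5 ones → 1
Block 9 (11111): 5 ones → 1
Block 10 (01001): 2 ones → 0
Block 11 (00000): 0 ones → 0
Block 12 (10011): 3 ones → 1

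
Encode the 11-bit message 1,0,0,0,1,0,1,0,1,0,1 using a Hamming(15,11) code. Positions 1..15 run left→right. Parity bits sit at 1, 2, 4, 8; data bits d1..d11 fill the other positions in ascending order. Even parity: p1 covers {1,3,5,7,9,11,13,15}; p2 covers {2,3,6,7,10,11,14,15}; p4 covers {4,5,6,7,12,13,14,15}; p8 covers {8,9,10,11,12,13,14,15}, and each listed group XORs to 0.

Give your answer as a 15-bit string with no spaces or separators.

111000001010101

Place data at non-parity positions: p1 p2 1 p4 0 0 0 p8 1 0 1 0 1 0 1
p1 (pos 1,3,5,7,9,11,13,15): XOR of data positions = 1⊕0⊕0⊕1⊕1⊕1⊕1 = 1
p2 (pos 2,3,6,7,10,11,14,15): XOR of data positions = 1⊕0⊕0⊕0⊕1⊕0⊕1 = 1
p4 (pos 4,5,6,7,12,13,14,15): XOR of data positions = 0⊕0⊕0⊕0⊕1⊕0⊕1 = 0
p8 (pos 8,9,10,11,12,13,14,15): XOR of data positions = 1⊕0⊕1⊕0⊕1⊕0⊕1 = 0
Codeword: 111000001010101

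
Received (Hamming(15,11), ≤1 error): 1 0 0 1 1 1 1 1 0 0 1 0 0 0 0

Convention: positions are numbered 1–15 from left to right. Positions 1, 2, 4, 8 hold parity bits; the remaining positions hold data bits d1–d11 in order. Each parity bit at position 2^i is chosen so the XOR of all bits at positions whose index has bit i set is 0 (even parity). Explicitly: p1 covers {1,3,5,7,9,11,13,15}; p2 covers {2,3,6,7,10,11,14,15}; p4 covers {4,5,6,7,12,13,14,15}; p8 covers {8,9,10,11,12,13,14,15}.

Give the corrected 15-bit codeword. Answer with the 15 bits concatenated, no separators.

110111110010000

s1 (pos 1,3,5,7,9,11,13,15): 1⊕0⊕1⊕1⊕0⊕1⊕0⊕0 = 0
s2 (pos 2,3,6,7,10,11,14,15): 0⊕0⊕1⊕1⊕0⊕1⊕0⊕0 = 1
s4 (pos 4,5,6,7,12,13,14,15): 1⊕1⊕1⊕1⊕0⊕0⊕0⊕0 = 0
s8 (pos 8,9,10,11,12,13,14,15): 1⊕0⊕0⊕1⊕0⊕0⊕0⊕0 = 0
Syndrome s8…s1 = 0010 → error at position 2.
Flip position 2: 100111110010000 → 110111110010000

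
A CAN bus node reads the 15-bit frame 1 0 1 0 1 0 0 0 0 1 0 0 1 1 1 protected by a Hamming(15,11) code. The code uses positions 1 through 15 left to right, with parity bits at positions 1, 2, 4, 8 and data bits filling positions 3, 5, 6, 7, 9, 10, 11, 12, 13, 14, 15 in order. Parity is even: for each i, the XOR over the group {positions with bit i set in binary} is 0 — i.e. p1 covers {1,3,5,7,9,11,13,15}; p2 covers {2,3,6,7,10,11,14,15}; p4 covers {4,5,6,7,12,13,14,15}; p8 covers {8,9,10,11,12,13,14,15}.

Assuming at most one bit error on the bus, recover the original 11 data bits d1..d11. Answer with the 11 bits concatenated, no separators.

s1 (pos 1,3,5,7,9,11,13,15): 1⊕1⊕1⊕0⊕0⊕0⊕1⊕1 = 1
s2 (pos 2,3,6,7,10,11,14,15): 0⊕1⊕0⊕0⊕1⊕0⊕1⊕1 = 0
s4 (pos 4,5,6,7,12,13,14,15): 0⊕1⊕0⊕0⊕0⊕1⊕1⊕1 = 0
s8 (pos 8,9,10,11,12,13,14,15): 0⊕0⊕1⊕0⊕0⊕1⊕1⊕1 = 0
Syndrome s8…s1 = 0001 → error at position 1.
Flip position 1: 101010000100111 → 001010000100111
Read data bits from positions 3,5,6,7,9,10,11,12,13,14,15: 11000100111

11000100111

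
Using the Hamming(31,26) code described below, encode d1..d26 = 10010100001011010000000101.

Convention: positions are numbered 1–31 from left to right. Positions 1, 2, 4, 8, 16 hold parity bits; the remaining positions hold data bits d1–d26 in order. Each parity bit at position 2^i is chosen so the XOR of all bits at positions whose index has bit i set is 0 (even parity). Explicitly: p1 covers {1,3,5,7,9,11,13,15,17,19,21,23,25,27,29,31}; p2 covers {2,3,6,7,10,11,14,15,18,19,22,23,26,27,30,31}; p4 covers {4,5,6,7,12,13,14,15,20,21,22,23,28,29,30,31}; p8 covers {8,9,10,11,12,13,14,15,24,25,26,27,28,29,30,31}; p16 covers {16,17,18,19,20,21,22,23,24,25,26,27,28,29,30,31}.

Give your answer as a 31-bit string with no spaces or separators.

Place data at non-parity positions: p1 p2 1 p4 0 0 1 p8 0 1 0 0 0 0 1 p16 0 1 1 0 1 0 0 0 0 0 0 0 1 0 1
p1 (pos 1,3,5,7,9,11,13,15,17,19,21,23,25,27,29,31): XOR of data positions = 1⊕0⊕1⊕0⊕0⊕0⊕1⊕0⊕1⊕1⊕0⊕0⊕0⊕1⊕1 = 1
p2 (pos 2,3,6,7,10,11,14,15,18,19,22,23,26,27,30,31): XOR of data positions = 1⊕0⊕1⊕1⊕0⊕0⊕1⊕1⊕1⊕0⊕0⊕0⊕0⊕0⊕1 = 1
p4 (pos 4,5,6,7,12,13,14,15,20,21,22,23,28,29,30,31): XOR of data positions = 0⊕0⊕1⊕0⊕0⊕0⊕1⊕0⊕1⊕0⊕0⊕0⊕1⊕0⊕1 = 1
p8 (pos 8,9,10,11,12,13,14,15,24,25,26,27,28,29,30,31): XOR of data positions = 0⊕1⊕0⊕0⊕0⊕0⊕1⊕0⊕0⊕0⊕0⊕0⊕1⊕0⊕1 = 0
p16 (pos 16,17,18,19,20,21,22,23,24,25,26,27,28,29,30,31): XOR of data positions = 0⊕1⊕1⊕0⊕1⊕0⊕0⊕0⊕0⊕0⊕0⊕0⊕1⊕0⊕1 = 1
Codeword: 1111001001000011011010000000101

1111001001000011011010000000101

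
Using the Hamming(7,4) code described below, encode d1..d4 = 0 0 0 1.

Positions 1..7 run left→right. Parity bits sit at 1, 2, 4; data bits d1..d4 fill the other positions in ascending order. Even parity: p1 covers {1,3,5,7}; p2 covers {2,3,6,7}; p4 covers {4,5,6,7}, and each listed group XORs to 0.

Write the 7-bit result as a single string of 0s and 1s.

1101001

Place data at non-parity positions: p1 p2 0 p4 0 0 1
p1 (pos 1,3,5,7): XOR of data positions = 0⊕0⊕1 = 1
p2 (pos 2,3,6,7): XOR of data positions = 0⊕0⊕1 = 1
p4 (pos 4,5,6,7): XOR of data positions = 0⊕0⊕1 = 1
Codeword: 1101001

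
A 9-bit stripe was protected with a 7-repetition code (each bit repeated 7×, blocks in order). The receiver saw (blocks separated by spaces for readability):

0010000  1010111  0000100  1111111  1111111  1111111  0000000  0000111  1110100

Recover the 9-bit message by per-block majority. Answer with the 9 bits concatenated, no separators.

Block 1 (0010000): 1 one → 0
Block 2 (1010111): 5 ones → 1
Block 3 (0000100): 1 one → 0
Block 4 (1111111): 7 ones → 1
Block 5 (1111111): 7 ones → 1
Block 6 (1111111): 7 ones → 1
Block 7 (0000000): 0 ones → 0
Block 8 (0000111): 3 ones → 0
Block 9 (1110100): 4 ones → 1

010111001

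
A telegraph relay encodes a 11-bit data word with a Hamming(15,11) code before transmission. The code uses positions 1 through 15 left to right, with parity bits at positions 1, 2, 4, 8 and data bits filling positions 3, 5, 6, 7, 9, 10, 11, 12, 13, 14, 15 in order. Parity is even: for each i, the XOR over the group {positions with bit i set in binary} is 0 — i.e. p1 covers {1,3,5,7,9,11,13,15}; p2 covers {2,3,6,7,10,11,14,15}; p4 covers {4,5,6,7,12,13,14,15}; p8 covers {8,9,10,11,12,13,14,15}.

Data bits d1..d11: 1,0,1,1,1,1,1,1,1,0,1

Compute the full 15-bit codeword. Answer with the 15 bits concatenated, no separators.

Place data at non-parity positions: p1 p2 1 p4 0 1 1 p8 1 1 1 1 1 0 1
p1 (pos 1,3,5,7,9,11,13,15): XOR of data positions = 1⊕0⊕1⊕1⊕1⊕1⊕1 = 0
p2 (pos 2,3,6,7,10,11,14,15): XOR of data positions = 1⊕1⊕1⊕1⊕1⊕0⊕1 = 0
p4 (pos 4,5,6,7,12,13,14,15): XOR of data positions = 0⊕1⊕1⊕1⊕1⊕0⊕1 = 1
p8 (pos 8,9,10,11,12,13,14,15): XOR of data positions = 1⊕1⊕1⊕1⊕1⊕0⊕1 = 0
Codeword: 001101101111101

001101101111101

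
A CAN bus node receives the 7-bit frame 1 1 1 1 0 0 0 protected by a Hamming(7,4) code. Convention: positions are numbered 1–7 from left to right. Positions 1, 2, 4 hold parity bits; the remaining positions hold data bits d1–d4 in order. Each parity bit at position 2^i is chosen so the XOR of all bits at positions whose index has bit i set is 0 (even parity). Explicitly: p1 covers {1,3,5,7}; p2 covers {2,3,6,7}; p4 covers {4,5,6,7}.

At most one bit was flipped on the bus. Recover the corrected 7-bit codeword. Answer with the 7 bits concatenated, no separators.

1110000

s1 (pos 1,3,5,7): 1⊕1⊕0⊕0 = 0
s2 (pos 2,3,6,7): 1⊕1⊕0⊕0 = 0
s4 (pos 4,5,6,7): 1⊕0⊕0⊕0 = 1
Syndrome s4…s1 = 100 → error at position 4.
Flip position 4: 1111000 → 1110000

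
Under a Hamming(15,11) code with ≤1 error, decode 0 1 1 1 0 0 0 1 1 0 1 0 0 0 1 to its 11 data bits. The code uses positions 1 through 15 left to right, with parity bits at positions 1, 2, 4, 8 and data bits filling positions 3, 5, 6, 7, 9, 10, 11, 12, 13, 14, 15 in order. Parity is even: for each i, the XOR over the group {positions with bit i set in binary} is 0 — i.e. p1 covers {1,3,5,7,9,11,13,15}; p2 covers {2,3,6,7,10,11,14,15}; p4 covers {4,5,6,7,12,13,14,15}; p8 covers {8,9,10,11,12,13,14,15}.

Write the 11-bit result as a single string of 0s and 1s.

s1 (pos 1,3,5,7,9,11,13,15): 0⊕1⊕0⊕0⊕1⊕1⊕0⊕1 = 0
s2 (pos 2,3,6,7,10,11,14,15): 1⊕1⊕0⊕0⊕0⊕1⊕0⊕1 = 0
s4 (pos 4,5,6,7,12,13,14,15): 1⊕0⊕0⊕0⊕0⊕0⊕0⊕1 = 0
s8 (pos 8,9,10,11,12,13,14,15): 1⊕1⊕0⊕1⊕0⊕0⊕0⊕1 = 0
Syndrome s8…s1 = 0000 → no error.
Read data bits from positions 3,5,6,7,9,10,11,12,13,14,15: 10001010001

10001010001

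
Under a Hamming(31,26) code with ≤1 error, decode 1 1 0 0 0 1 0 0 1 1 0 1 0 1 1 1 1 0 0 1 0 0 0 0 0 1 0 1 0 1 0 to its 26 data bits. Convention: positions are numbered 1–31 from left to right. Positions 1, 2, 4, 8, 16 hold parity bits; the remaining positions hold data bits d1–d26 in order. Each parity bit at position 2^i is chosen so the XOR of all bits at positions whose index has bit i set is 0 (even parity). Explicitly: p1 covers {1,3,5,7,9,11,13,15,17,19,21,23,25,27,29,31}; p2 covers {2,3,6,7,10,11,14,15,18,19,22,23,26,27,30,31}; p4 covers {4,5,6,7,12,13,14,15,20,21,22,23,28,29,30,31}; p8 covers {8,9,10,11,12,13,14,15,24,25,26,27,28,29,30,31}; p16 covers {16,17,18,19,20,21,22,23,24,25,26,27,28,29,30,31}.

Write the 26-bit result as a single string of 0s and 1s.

s1 (pos 1,3,5,7,9,11,13,15,17,19,21,23,25,27,29,31): 1⊕0⊕0⊕0⊕1⊕0⊕0⊕1⊕1⊕0⊕0⊕0⊕0⊕0⊕0⊕0 = 0
s2 (pos 2,3,6,7,10,11,14,15,18,19,22,23,26,27,30,31): 1⊕0⊕1⊕0⊕1⊕0⊕1⊕1⊕0⊕0⊕0⊕0⊕1⊕0⊕1⊕0 = 1
s4 (pos 4,5,6,7,12,13,14,15,20,21,22,23,28,29,30,31): 0⊕0⊕1⊕0⊕1⊕0⊕1⊕1⊕1⊕0⊕0⊕0⊕1⊕0⊕1⊕0 = 1
s8 (pos 8,9,10,11,12,13,14,15,24,25,26,27,28,29,30,31): 0⊕1⊕1⊕0⊕1⊕0⊕1⊕1⊕0⊕0⊕1⊕0⊕1⊕0⊕1⊕0 = 0
s16 (pos 16,17,18,19,20,21,22,23,24,25,26,27,28,29,30,31): 1⊕1⊕0⊕0⊕1⊕0⊕0⊕0⊕0⊕0⊕1⊕0⊕1⊕0⊕1⊕0 = 0
Syndrome s16…s1 = 00110 → error at position 6.
Flip position 6: 1100010011010111100100000101010 → 1100000011010111100100000101010
Read data bits from positions 3,5,6,7,9,10,11,12,13,14,15,17,18,19,20,21,22,23,24,25,26,27,28,29,30,31: 00001101011100100000101010

00001101011100100000101010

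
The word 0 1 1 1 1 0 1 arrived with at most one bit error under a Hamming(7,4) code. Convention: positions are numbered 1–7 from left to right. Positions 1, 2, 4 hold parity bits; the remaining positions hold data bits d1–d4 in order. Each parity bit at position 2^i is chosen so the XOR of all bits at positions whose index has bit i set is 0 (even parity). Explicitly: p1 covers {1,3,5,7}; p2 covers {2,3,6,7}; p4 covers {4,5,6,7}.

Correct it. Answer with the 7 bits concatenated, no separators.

0111100

s1 (pos 1,3,5,7): 0⊕1⊕1⊕1 = 1
s2 (pos 2,3,6,7): 1⊕1⊕0⊕1 = 1
s4 (pos 4,5,6,7): 1⊕1⊕0⊕1 = 1
Syndrome s4…s1 = 111 → error at position 7.
Flip position 7: 0111101 → 0111100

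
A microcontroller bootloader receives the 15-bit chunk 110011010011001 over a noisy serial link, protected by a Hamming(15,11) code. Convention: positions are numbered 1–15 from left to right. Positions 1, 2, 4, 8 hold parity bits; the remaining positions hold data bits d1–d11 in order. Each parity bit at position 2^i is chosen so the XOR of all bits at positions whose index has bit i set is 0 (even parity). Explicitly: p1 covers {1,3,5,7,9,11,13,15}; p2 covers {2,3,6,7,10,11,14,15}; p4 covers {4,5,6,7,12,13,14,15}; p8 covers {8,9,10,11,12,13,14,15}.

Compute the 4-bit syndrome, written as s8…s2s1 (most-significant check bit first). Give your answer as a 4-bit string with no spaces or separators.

s1 (pos 1,3,5,7,9,11,13,15): 1⊕0⊕1⊕0⊕0⊕1⊕0⊕1 = 0
s2 (pos 2,3,6,7,10,11,14,15): 1⊕0⊕1⊕0⊕0⊕1⊕0⊕1 = 0
s4 (pos 4,5,6,7,12,13,14,15): 0⊕1⊕1⊕0⊕1⊕0⊕0⊕1 = 0
s8 (pos 8,9,10,11,12,13,14,15): 1⊕0⊕0⊕1⊕1⊕0⊕0⊕1 = 0
Syndrome s8…s1 = 0000 → no error.

0000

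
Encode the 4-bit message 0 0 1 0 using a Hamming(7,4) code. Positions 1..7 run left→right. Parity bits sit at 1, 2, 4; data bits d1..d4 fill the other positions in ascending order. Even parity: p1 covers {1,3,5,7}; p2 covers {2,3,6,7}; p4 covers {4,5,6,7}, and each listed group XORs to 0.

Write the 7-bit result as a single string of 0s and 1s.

Place data at non-parity positions: p1 p2 0 p4 0 1 0
p1 (pos 1,3,5,7): XOR of data positions = 0⊕0⊕0 = 0
p2 (pos 2,3,6,7): XOR of data positions = 0⊕1⊕0 = 1
p4 (pos 4,5,6,7): XOR of data positions = 0⊕1⊕0 = 1
Codeword: 0101010

0101010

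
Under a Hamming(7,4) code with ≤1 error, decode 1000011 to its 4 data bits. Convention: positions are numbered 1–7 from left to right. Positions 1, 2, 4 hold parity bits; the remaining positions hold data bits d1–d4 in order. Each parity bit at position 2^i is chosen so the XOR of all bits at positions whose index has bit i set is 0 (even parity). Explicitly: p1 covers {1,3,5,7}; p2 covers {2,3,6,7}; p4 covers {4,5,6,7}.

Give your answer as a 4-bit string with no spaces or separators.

0011

s1 (pos 1,3,5,7): 1⊕0⊕0⊕1 = 0
s2 (pos 2,3,6,7): 0⊕0⊕1⊕1 = 0
s4 (pos 4,5,6,7): 0⊕0⊕1⊕1 = 0
Syndrome s4…s1 = 000 → no error.
Read data bits from positions 3,5,6,7: 0011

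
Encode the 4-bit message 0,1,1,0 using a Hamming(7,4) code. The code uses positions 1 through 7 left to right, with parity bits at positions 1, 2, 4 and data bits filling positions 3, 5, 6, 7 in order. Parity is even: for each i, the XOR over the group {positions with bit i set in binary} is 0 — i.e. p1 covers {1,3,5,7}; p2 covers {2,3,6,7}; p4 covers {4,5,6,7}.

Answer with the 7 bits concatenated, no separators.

Place data at non-parity positions: p1 p2 0 p4 1 1 0
p1 (pos 1,3,5,7): XOR of data positions = 0⊕1⊕0 = 1
p2 (pos 2,3,6,7): XOR of data positions = 0⊕1⊕0 = 1
p4 (pos 4,5,6,7): XOR of data positions = 1⊕1⊕0 = 0
Codeword: 1100110

1100110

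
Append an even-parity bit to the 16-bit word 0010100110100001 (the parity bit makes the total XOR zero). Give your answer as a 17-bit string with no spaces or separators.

XOR of the 16 data bits: 0⊕0⊕1⊕0⊕1⊕0⊕0⊕1⊕1⊕0⊕1⊕0⊕0⊕0⊕0⊕1 = 0
Parity bit = 0 (so all 17 bits XOR to 0).

00101001101000010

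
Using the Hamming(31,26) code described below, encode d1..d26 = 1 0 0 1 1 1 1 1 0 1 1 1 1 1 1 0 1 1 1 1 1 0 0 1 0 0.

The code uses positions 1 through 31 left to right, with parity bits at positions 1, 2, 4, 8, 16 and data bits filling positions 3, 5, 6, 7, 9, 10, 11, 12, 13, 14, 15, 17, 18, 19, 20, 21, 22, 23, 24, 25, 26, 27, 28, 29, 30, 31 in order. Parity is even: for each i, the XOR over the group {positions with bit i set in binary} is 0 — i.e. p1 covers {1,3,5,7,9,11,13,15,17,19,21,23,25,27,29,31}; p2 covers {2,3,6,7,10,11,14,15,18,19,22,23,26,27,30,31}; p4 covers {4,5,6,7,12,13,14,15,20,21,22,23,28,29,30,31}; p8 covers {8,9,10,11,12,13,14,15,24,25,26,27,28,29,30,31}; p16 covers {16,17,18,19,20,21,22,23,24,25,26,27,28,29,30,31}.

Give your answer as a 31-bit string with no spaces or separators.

Place data at non-parity positions: p1 p2 1 p4 0 0 1 p8 1 1 1 1 0 1 1 p16 1 1 1 1 0 1 1 1 1 1 0 0 1 0 0
p1 (pos 1,3,5,7,9,11,13,15,17,19,21,23,25,27,29,31): XOR of data positions = 1⊕0⊕1⊕1⊕1⊕0⊕1⊕1⊕1⊕0⊕1⊕1⊕0⊕1⊕0 = 0
p2 (pos 2,3,6,7,10,11,14,15,18,19,22,23,26,27,30,31): XOR of data positions = 1⊕0⊕1⊕1⊕1⊕1⊕1⊕1⊕1⊕1⊕1⊕1⊕0⊕0⊕0 = 1
p4 (pos 4,5,6,7,12,13,14,15,20,21,22,23,28,29,30,31): XOR of data positions = 0⊕0⊕1⊕1⊕0⊕1⊕1⊕1⊕0⊕1⊕1⊕0⊕1⊕0⊕0 = 0
p8 (pos 8,9,10,11,12,13,14,15,24,25,26,27,28,29,30,31): XOR of data positions = 1⊕1⊕1⊕1⊕0⊕1⊕1⊕1⊕1⊕1⊕0⊕0⊕1⊕0⊕0 = 0
p16 (pos 16,17,18,19,20,21,22,23,24,25,26,27,28,29,30,31): XOR of data positions = 1⊕1⊕1⊕1⊕0⊕1⊕1⊕1⊕1⊕1⊕0⊕0⊕1⊕0⊕0 = 0
Codeword: 0110001011110110111101111100100

0110001011110110111101111100100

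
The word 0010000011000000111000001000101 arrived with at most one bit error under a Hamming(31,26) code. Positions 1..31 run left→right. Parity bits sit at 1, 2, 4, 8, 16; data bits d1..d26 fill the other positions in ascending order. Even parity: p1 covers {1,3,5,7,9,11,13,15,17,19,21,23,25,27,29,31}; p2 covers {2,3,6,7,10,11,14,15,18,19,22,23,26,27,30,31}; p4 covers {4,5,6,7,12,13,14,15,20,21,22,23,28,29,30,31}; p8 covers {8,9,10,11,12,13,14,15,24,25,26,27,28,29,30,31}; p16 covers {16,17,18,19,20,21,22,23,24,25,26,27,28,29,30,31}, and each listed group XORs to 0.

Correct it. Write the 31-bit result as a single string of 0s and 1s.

0010000011100000111000001000101

s1 (pos 1,3,5,7,9,11,13,15,17,19,21,23,25,27,29,31): 0⊕1⊕0⊕0⊕1⊕0⊕0⊕0⊕1⊕1⊕0⊕0⊕1⊕0⊕1⊕1 = 1
s2 (pos 2,3,6,7,10,11,14,15,18,19,22,23,26,27,30,31): 0⊕1⊕0⊕0⊕1⊕0⊕0⊕0⊕1⊕1⊕0⊕0⊕0⊕0⊕0⊕1 = 1
s4 (pos 4,5,6,7,12,13,14,15,20,21,22,23,28,29,30,31): 0⊕0⊕0⊕0⊕0⊕0⊕0⊕0⊕0⊕0⊕0⊕0⊕0⊕1⊕0⊕1 = 0
s8 (pos 8,9,10,11,12,13,14,15,24,25,26,27,28,29,30,31): 0⊕1⊕1⊕0⊕0⊕0⊕0⊕0⊕0⊕1⊕0⊕0⊕0⊕1⊕0⊕1 = 1
s16 (pos 16,17,18,19,20,21,22,23,24,25,26,27,28,29,30,31): 0⊕1⊕1⊕1⊕0⊕0⊕0⊕0⊕0⊕1⊕0⊕0⊕0⊕1⊕0⊕1 = 0
Syndrome s16…s1 = 01011 → error at position 11.
Flip position 11: 0010000011000000111000001000101 → 0010000011100000111000001000101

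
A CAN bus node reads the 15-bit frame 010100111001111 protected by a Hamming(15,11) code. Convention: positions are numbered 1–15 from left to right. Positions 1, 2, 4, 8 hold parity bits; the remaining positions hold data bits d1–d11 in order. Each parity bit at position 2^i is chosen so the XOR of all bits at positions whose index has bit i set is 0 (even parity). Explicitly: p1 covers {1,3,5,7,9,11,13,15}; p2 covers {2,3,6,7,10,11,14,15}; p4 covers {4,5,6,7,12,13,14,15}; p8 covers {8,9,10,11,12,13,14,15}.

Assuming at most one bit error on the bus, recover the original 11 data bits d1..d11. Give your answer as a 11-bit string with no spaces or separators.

00011001111

s1 (pos 1,3,5,7,9,11,13,15): 0⊕0⊕0⊕1⊕1⊕0⊕1⊕1 = 0
s2 (pos 2,3,6,7,10,11,14,15): 1⊕0⊕0⊕1⊕0⊕0⊕1⊕1 = 0
s4 (pos 4,5,6,7,12,13,14,15): 1⊕0⊕0⊕1⊕1⊕1⊕1⊕1 = 0
s8 (pos 8,9,10,11,12,13,14,15): 1⊕1⊕0⊕0⊕1⊕1⊕1⊕1 = 0
Syndrome s8…s1 = 0000 → no error.
Read data bits from positions 3,5,6,7,9,10,11,12,13,14,15: 00011001111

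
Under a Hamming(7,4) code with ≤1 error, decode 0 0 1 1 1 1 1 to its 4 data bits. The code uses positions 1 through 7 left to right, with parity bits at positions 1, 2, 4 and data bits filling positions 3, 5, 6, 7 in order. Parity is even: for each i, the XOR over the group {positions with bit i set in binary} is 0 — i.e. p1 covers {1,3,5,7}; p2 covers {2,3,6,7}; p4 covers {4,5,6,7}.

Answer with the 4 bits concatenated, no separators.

s1 (pos 1,3,5,7): 0⊕1⊕1⊕1 = 1
s2 (pos 2,3,6,7): 0⊕1⊕1⊕1 = 1
s4 (pos 4,5,6,7): 1⊕1⊕1⊕1 = 0
Syndrome s4…s1 = 011 → error at position 3.
Flip position 3: 0011111 → 0001111
Read data bits from positions 3,5,6,7: 0111

0111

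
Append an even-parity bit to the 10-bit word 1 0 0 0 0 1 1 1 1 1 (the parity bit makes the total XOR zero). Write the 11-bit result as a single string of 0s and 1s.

XOR of the 10 data bits: 1⊕0⊕0⊕0⊕0⊕1⊕1⊕1⊕1⊕1 = 0
Parity bit = 0 (so all 11 bits XOR to 0).

10000111110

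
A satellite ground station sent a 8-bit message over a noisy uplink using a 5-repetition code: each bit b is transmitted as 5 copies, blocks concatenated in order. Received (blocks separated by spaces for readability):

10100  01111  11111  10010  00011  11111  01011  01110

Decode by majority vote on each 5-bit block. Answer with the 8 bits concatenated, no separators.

01100111

Block 1 (10100): 2 ones → 0
Block 2 (01111): 4 ones → 1
Block 3 (11111): 5 ones → 1
Block 4 (10010): 2 ones → 0
Block 5 (00011): 2 ones → 0
Block 6 (11111): 5 ones → 1
Block 7 (01011): 3 ones → 1
Block 8 (01110): 3 ones → 1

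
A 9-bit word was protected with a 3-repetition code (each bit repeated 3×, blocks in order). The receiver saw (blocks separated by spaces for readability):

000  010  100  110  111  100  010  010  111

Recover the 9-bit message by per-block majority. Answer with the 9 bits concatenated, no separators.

Block 1 (000): 0 ones → 0
Block 2 (010): 1 one → 0
Block 3 (100): 1 one → 0
Block 4 (110): 2 ones → 1
Block 5 (111): 3 ones → 1
Block 6 (100): 1 one → 0
Block 7 (010): 1 one → 0
Block 8 (010): 1 one → 0
Block 9 (111): 3 ones → 1

000110001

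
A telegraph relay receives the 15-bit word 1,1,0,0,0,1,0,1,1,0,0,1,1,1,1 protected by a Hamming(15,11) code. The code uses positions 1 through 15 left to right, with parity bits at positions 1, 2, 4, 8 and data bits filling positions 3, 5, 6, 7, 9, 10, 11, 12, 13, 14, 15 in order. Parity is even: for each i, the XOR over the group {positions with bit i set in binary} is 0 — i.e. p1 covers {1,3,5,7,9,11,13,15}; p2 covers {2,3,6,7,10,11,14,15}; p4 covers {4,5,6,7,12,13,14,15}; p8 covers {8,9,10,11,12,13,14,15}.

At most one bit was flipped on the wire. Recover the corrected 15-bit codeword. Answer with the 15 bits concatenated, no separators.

s1 (pos 1,3,5,7,9,11,13,15): 1⊕0⊕0⊕0⊕1⊕0⊕1⊕1 = 0
s2 (pos 2,3,6,7,10,11,14,15): 1⊕0⊕1⊕0⊕0⊕0⊕1⊕1 = 0
s4 (pos 4,5,6,7,12,13,14,15): 0⊕0⊕1⊕0⊕1⊕1⊕1⊕1 = 1
s8 (pos 8,9,10,11,12,13,14,15): 1⊕1⊕0⊕0⊕1⊕1⊕1⊕1 = 0
Syndrome s8…s1 = 0100 → error at position 4.
Flip position 4: 110001011001111 → 110101011001111

110101011001111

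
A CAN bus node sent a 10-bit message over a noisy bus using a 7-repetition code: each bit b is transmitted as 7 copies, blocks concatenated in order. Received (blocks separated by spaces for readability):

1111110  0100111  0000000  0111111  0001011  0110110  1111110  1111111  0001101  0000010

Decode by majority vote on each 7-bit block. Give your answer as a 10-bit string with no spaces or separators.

1101011100

Block 1 (1111110): 6 ones → 1
Block 2 (0100111): 4 ones → 1
Block 3 (0000000): 0 ones → 0
Block 4 (0111111): 6 ones → 1
Block 5 (0001011): 3 ones → 0
Block 6 (0110110): 4 ones → 1
Block 7 (1111110): 6 ones → 1
Block 8 (1111111): 7 ones → 1
Block 9 (0001101): 3 ones → 0
Block 10 (0000010): 1 one → 0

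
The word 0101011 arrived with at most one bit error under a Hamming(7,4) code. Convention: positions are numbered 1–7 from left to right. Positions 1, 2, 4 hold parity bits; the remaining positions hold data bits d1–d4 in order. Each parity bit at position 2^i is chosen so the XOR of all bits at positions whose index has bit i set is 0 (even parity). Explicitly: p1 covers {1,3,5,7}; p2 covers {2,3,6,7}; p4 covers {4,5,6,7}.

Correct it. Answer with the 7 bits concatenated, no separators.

0101010

s1 (pos 1,3,5,7): 0⊕0⊕0⊕1 = 1
s2 (pos 2,3,6,7): 1⊕0⊕1⊕1 = 1
s4 (pos 4,5,6,7): 1⊕0⊕1⊕1 = 1
Syndrome s4…s1 = 111 → error at position 7.
Flip position 7: 0101011 → 0101010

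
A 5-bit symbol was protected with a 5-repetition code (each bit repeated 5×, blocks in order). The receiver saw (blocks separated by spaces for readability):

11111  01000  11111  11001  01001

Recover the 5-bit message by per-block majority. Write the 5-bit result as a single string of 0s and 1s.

10110

Block 1 (11111): 5 ones → 1
Block 2 (01000): 1 one → 0
Block 3 (11111): 5 ones → 1
Block 4 (11001): 3 ones → 1
Block 5 (01001): 2 ones → 0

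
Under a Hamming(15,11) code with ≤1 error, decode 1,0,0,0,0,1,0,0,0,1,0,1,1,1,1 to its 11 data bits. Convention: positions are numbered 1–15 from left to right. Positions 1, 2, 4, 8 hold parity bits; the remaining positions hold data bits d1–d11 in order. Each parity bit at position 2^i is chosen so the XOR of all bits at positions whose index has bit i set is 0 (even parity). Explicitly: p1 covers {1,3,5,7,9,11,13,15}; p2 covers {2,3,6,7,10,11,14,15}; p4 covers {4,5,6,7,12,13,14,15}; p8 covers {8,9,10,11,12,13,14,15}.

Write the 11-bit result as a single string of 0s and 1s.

00100101011

s1 (pos 1,3,5,7,9,11,13,15): 1⊕0⊕0⊕0⊕0⊕0⊕1⊕1 = 1
s2 (pos 2,3,6,7,10,11,14,15): 0⊕0⊕1⊕0⊕1⊕0⊕1⊕1 = 0
s4 (pos 4,5,6,7,12,13,14,15): 0⊕0⊕1⊕0⊕1⊕1⊕1⊕1 = 1
s8 (pos 8,9,10,11,12,13,14,15): 0⊕0⊕1⊕0⊕1⊕1⊕1⊕1 = 1
Syndrome s8…s1 = 1101 → error at position 13.
Flip position 13: 100001000101111 → 100001000101011
Read data bits from positions 3,5,6,7,9,10,11,12,13,14,15: 00100101011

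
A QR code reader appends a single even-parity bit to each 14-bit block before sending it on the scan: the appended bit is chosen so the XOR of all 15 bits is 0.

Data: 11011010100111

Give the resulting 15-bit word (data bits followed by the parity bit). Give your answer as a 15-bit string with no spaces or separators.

110110101001111

XOR of the 14 data bits: 1⊕1⊕0⊕1⊕1⊕0⊕1⊕0⊕1⊕0⊕0⊕1⊕1⊕1 = 1
Parity bit = 1 (so all 15 bits XOR to 0).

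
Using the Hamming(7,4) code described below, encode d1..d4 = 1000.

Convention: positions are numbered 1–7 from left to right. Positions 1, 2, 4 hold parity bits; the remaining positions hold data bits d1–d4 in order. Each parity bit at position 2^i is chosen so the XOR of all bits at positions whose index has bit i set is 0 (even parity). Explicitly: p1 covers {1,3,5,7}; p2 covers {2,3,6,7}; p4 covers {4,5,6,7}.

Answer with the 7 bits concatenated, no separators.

1110000

Place data at non-parity positions: p1 p2 1 p4 0 0 0
p1 (pos 1,3,5,7): XOR of data positions = 1⊕0⊕0 = 1
p2 (pos 2,3,6,7): XOR of data positions = 1⊕0⊕0 = 1
p4 (pos 4,5,6,7): XOR of data positions = 0⊕0⊕0 = 0
Codeword: 1110000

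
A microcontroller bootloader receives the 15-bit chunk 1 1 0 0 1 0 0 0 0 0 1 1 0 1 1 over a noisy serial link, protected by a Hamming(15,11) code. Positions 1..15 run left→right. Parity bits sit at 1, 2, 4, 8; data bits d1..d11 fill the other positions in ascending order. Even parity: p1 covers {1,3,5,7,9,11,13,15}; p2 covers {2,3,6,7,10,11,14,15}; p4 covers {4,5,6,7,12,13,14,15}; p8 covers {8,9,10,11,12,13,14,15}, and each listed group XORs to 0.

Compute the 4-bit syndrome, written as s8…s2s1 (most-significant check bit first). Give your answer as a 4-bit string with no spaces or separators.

0000

s1 (pos 1,3,5,7,9,11,13,15): 1⊕0⊕1⊕0⊕0⊕1⊕0⊕1 = 0
s2 (pos 2,3,6,7,10,11,14,15): 1⊕0⊕0⊕0⊕0⊕1⊕1⊕1 = 0
s4 (pos 4,5,6,7,12,13,14,15): 0⊕1⊕0⊕0⊕1⊕0⊕1⊕1 = 0
s8 (pos 8,9,10,11,12,13,14,15): 0⊕0⊕0⊕1⊕1⊕0⊕1⊕1 = 0
Syndrome s8…s1 = 0000 → no error.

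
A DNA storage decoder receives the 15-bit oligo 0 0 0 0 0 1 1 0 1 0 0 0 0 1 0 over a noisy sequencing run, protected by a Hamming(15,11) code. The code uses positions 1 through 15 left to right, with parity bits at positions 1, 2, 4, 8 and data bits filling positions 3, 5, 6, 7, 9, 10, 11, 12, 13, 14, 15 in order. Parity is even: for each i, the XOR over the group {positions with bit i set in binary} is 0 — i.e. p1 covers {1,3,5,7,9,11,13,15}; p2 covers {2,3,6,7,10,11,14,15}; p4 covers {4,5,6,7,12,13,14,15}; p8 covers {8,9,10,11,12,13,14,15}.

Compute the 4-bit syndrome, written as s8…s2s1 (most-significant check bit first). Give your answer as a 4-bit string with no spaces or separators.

s1 (pos 1,3,5,7,9,11,13,15): 0⊕0⊕0⊕1⊕1⊕0⊕0⊕0 = 0
s2 (pos 2,3,6,7,10,11,14,15): 0⊕0⊕1⊕1⊕0⊕0⊕1⊕0 = 1
s4 (pos 4,5,6,7,12,13,14,15): 0⊕0⊕1⊕1⊕0⊕0⊕1⊕0 = 1
s8 (pos 8,9,10,11,12,13,14,15): 0⊕1⊕0⊕0⊕0⊕0⊕1⊕0 = 0
Syndrome s8…s1 = 0110 → error at position 6.

0110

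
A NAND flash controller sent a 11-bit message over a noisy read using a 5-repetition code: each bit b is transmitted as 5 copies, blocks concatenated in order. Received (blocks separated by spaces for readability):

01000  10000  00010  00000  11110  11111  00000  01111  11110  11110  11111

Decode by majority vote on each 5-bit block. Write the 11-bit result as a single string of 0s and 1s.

Block 1 (01000): 1 one → 0
Block 2 (10000): 1 one → 0
Block 3 (00010): 1 one → 0
Block 4 (00000): 0 ones → 0
Block 5 (11110): 4 ones → 1
Block 6 (11111): 5 ones → 1
Block 7 (00000): 0 ones → 0
Block 8 (01111): 4 ones → 1
Block 9 (11110): 4 ones → 1
Block 10 (11110): 4 ones → 1
Block 11 (11111): 5 ones → 1

00001101111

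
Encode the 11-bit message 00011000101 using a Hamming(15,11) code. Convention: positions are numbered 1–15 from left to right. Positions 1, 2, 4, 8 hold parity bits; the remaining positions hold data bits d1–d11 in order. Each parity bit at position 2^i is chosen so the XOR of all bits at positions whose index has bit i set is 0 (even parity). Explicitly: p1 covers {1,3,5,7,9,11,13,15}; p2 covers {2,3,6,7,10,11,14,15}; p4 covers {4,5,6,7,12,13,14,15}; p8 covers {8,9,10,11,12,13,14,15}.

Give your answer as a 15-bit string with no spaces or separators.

000100111000101

Place data at non-parity positions: p1 p2 0 p4 0 0 1 p8 1 0 0 0 1 0 1
p1 (pos 1,3,5,7,9,11,13,15): XOR of data positions = 0⊕0⊕1⊕1⊕0⊕1⊕1 = 0
p2 (pos 2,3,6,7,10,11,14,15): XOR of data positions = 0⊕0⊕1⊕0⊕0⊕0⊕1 = 0
p4 (pos 4,5,6,7,12,13,14,15): XOR of data positions = 0⊕0⊕1⊕0⊕1⊕0⊕1 = 1
p8 (pos 8,9,10,11,12,13,14,15): XOR of data positions = 1⊕0⊕0⊕0⊕1⊕0⊕1 = 1
Codeword: 000100111000101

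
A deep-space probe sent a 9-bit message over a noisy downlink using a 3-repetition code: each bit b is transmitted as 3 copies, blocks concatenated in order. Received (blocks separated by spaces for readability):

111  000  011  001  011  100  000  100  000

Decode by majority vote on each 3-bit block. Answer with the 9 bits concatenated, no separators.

Block 1 (111): 3 ones → 1
Block 2 (000): 0 ones → 0
Block 3 (011): 2 ones → 1
Block 4 (001): 1 one → 0
Block 5 (011): 2 ones → 1
Block 6 (100): 1 one → 0
Block 7 (000): 0 ones → 0
Block 8 (100): 1 one → 0
Block 9 (000): 0 ones → 0

101010000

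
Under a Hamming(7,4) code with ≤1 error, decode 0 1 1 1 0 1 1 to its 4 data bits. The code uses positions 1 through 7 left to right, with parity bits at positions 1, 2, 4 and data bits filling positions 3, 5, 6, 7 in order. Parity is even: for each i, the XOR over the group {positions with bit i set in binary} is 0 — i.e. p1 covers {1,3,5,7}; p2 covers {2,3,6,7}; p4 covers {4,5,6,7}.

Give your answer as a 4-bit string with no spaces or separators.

s1 (pos 1,3,5,7): 0⊕1⊕0⊕1 = 0
s2 (pos 2,3,6,7): 1⊕1⊕1⊕1 = 0
s4 (pos 4,5,6,7): 1⊕0⊕1⊕1 = 1
Syndrome s4…s1 = 100 → error at position 4.
Flip position 4: 0111011 → 0110011
Read data bits from positions 3,5,6,7: 1011

1011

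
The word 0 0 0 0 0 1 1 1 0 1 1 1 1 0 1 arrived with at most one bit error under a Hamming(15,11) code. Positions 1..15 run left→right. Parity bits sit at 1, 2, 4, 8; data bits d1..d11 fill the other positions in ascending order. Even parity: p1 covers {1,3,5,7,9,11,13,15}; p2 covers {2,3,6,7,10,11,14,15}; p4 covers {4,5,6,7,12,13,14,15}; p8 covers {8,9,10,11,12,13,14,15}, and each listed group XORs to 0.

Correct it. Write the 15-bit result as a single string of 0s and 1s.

s1 (pos 1,3,5,7,9,11,13,15): 0⊕0⊕0⊕1⊕0⊕1⊕1⊕1 = 0
s2 (pos 2,3,6,7,10,11,14,15): 0⊕0⊕1⊕1⊕1⊕1⊕0⊕1 = 1
s4 (pos 4,5,6,7,12,13,14,15): 0⊕0⊕1⊕1⊕1⊕1⊕0⊕1 = 1
s8 (pos 8,9,10,11,12,13,14,15): 1⊕0⊕1⊕1⊕1⊕1⊕0⊕1 = 0
Syndrome s8…s1 = 0110 → error at position 6.
Flip position 6: 000001110111101 → 000000110111101

000000110111101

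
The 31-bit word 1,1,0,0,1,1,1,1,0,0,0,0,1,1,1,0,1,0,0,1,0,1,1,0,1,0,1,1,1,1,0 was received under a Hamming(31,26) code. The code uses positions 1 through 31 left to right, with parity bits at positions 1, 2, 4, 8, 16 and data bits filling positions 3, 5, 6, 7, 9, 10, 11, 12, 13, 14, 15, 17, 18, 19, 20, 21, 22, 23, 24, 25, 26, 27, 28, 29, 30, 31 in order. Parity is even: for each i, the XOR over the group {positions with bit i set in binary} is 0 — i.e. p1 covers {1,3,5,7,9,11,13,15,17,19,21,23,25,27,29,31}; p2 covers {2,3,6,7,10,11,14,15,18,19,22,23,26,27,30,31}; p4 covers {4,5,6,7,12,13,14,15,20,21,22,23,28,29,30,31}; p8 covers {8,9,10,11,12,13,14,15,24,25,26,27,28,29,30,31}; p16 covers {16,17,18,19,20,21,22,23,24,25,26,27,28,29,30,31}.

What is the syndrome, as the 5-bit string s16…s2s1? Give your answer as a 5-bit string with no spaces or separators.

11010

s1 (pos 1,3,5,7,9,11,13,15,17,19,21,23,25,27,29,31): 1⊕0⊕1⊕1⊕0⊕0⊕1⊕1⊕1⊕0⊕0⊕1⊕1⊕1⊕1⊕0 = 0
s2 (pos 2,3,6,7,10,11,14,15,18,19,22,23,26,27,30,31): 1⊕0⊕1⊕1⊕0⊕0⊕1⊕1⊕0⊕0⊕1⊕1⊕0⊕1⊕1⊕0 = 1
s4 (pos 4,5,6,7,12,13,14,15,20,21,22,23,28,29,30,31): 0⊕1⊕1⊕1⊕0⊕1⊕1⊕1⊕1⊕0⊕1⊕1⊕1⊕1⊕1⊕0 = 0
s8 (pos 8,9,10,11,12,13,14,15,24,25,26,27,28,29,30,31): 1⊕0⊕0⊕0⊕0⊕1⊕1⊕1⊕0⊕1⊕0⊕1⊕1⊕1⊕1⊕0 = 1
s16 (pos 16,17,18,19,20,21,22,23,24,25,26,27,28,29,30,31): 0⊕1⊕0⊕0⊕1⊕0⊕1⊕1⊕0⊕1⊕0⊕1⊕1⊕1⊕1⊕0 = 1
Syndrome s16…s1 = 11010 → error at position 26.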